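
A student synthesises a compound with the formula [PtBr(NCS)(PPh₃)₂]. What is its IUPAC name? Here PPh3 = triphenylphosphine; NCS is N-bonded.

bromoisothiocyanatobis(triphenylphosphine)platinum(II)

There is no counter-ion, so the complex is neutral overall.
Ligand charges: 2×triphenylphosphine (neutral), 1×bromo (-1 each), 1×isothiocyanato (-1 each); total -2. So Pt + (-2) = 0, giving Pt = +2.
Ligands are named alphabetically: bromo before isothiocyanato before triphenylphosphine.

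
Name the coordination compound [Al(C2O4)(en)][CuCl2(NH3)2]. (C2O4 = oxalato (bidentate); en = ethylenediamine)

Both ions are complex: the cation is named first with the plain metal name, the anion second with the -ate form; each ion's ligands are alphabetised independently.
Aluminium is always +3 in its complexes; the cation's ligand charges sum to -2, so the complex cation is 1+.
A 1:1 salt means the anion carries the equal and opposite charge, 1−.
Anion: ligand charges sum to -2; for the ion to be 1−, Cu = +1.

(ethylenediamine)oxalatoaluminium(III) diamminedichlorocuprate(I)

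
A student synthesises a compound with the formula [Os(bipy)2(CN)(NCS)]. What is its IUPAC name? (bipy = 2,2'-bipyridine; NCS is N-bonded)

There is no counter-ion, so the complex is neutral overall.
Ligand charges: 2×2,2'-bipyridine (neutral), 1×cyano (-1 each), 1×isothiocyanato (-1 each); total -2. So Os + (-2) = 0, giving Os = +2.
Ligands are named alphabetically: bipyridine before cyano before isothiocyanato.

bis(2,2'-bipyridine)cyanoisothiocyanatoosmium(II)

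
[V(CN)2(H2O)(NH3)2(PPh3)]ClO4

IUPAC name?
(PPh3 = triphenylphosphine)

diammineaquadicyano(triphenylphosphine)vanadium(III) perchlorate

The 1 perchlorate counter-ion carries a total charge of -1, so each complex ion is 1+.
Ligand charges: 2×ammine (neutral), 1×aqua (neutral), 2×cyano (-1 each), 1×triphenylphosphine (neutral); total -2. So V + (-2) = 1+, giving V = +3.
Ligands are named alphabetically: ammine before aqua before cyano before triphenylphosphine.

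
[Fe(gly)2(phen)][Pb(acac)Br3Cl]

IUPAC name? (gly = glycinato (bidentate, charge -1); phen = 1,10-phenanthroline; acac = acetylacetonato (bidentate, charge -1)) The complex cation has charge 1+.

bis(glycinato)(1,10-phenanthroline)iron(III) (acetylacetonato)tribromochloroplumbate(IV)

The complex cation is given as 1+; its ligand charges sum to -2, so Fe = +3.
A 1:1 salt means the anion carries the equal and opposite charge, 1−.
Anion: ligand charges sum to -5; for the ion to be 1−, Pb = +4.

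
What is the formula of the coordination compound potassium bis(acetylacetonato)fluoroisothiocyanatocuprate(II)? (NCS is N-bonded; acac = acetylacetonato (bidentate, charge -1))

K2[Cu(acac)2F(NCS)]

Ligands: 1 isothiocyanato (NCS, -1), 2 acetylacetonato (acac, -1), 1 fluoro (F, -1). Ligand charge sum = -4.
Charge balance with potassium (+1) requires 1 complex ion per 2 potassium.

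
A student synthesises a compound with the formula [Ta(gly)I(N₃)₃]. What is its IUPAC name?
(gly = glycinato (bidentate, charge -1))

triazido(glycinato)iodotantalum(V)

There is no counter-ion, so the complex is neutral overall.
Ligand charges: 3×azido (-1 each), 1×iodo (-1 each), 1×glycinato (-1 each); total -5. So Ta + (-5) = 0, giving Ta = +5.
Ligands are named alphabetically: azido before glycinato before iodo.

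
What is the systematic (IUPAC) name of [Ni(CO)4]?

There is no counter-ion, so the complex is neutral overall.
Ligand charges: 4×carbonyl (neutral); total 0. So Ni + (0) = 0, giving Ni = 0.

tetracarbonylnickel(0)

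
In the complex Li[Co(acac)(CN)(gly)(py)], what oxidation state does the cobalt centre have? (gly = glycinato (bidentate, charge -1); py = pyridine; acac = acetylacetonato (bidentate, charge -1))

1 lithium outside the brackets (+1 each) → the complex ion is 1−.
Ligand charges: 1×gly = -1; 1×py neutral; 1×CN = -1; 1×acac = -1; sum -3.
Co + (-3) = 1− ⇒ Co is +2.

+2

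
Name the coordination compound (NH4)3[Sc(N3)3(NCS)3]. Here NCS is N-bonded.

The 3 ammonium counter-ions carry a total charge of +3, so each complex ion is 3−.
Ligand charges: 3×isothiocyanato (-1 each), 3×azido (-1 each); total -6. So Sc + (-6) = 3−, giving Sc = +3.
Ligands are named alphabetically: azido before isothiocyanato.
The complex ion is anionic, so scandium takes the -ate form scandate(III).

ammonium triazidotriisothiocyanatoscandate(III)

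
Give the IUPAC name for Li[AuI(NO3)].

lithium iodonitratoaurate(I)

The 1 lithium counter-ion carries a total charge of +1, so each complex ion is 1−.
Ligand charges: 1×nitrato (-1 each), 1×iodo (-1 each); total -2. So Au + (-2) = 1−, giving Au = +1.
Ligands are named alphabetically: iodo before nitrato.
The complex ion is anionic, so gold takes the -ate form aurate(I).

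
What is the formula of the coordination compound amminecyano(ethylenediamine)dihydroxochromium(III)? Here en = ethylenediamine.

Ligands: 1 cyano (CN, -1), 1 ethylenediamine (en, neutral), 1 ammine (NH3, neutral), 2 hydroxo (OH, -1). Ligand charge sum = -3.
With Cr in oxidation state +3, the complex ion is [Cr...].

[Cr(CN)(en)(NH3)(OH)2]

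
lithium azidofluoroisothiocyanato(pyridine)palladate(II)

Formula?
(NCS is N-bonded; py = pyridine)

Li[PdF(N3)(NCS)(py)]

Ligands: 1 azido (N3, -1), 1 isothiocyanato (NCS, -1), 1 pyridine (py, neutral), 1 fluoro (F, -1). Ligand charge sum = -3.
With Pd in oxidation state +2, the complex ion is [Pd...]^1−.
Charge balance with lithium (+1) requires 1 complex ion per 1 lithium.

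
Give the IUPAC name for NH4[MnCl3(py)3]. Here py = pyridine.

ammonium trichlorotris(pyridine)manganate(II)

The 1 ammonium counter-ion carries a total charge of +1, so each complex ion is 1−.
Ligand charges: 3×chloro (-1 each), 3×pyridine (neutral); total -3. So Mn + (-3) = 1−, giving Mn = +2.
Ligands are named alphabetically: chloro before pyridine.
The complex ion is anionic, so manganese takes the -ate form manganate(II).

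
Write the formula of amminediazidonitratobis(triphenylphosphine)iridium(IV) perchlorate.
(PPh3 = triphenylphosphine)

Ligands: 1 nitrato (NO3, -1), 1 ammine (NH3, neutral), 2 azido (N3, -1), 2 triphenylphosphine (PPh3, neutral). Ligand charge sum = -3.
With Ir in oxidation state +4, the complex ion is [Ir...]^1+.
Charge balance with perchlorate (-1) requires 1 complex ion per 1 perchlorate.

[Ir(N3)2(NH3)(NO3)(PPh3)2]ClO4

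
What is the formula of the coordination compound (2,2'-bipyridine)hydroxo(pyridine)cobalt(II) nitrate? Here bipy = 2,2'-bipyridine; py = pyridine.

[Co(bipy)(OH)(py)]NO3

Ligands: 1 hydroxo (OH, -1), 1 2,2'-bipyridine (bipy, neutral), 1 pyridine (py, neutral). Ligand charge sum = -1.
Charge balance with nitrate (-1) requires 1 complex ion per 1 nitrate.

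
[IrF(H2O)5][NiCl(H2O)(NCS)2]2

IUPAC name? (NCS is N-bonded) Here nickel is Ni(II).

pentaaquafluoroiridium(III) aquachlorodiisothiocyanatonickelate(II)

Both ions are complex: the cation is named first with the plain metal name, the anion second with the -ate form; each ion's ligands are alphabetised independently.
Ni is given as +2; the anion's ligand charges sum to -3, so the complex anion is 1−.
With 2 anions per cation, the cation must be 2×1 = 2+.
Cation: ligand charges sum to -1; for the ion to be 2+, Ir = +3.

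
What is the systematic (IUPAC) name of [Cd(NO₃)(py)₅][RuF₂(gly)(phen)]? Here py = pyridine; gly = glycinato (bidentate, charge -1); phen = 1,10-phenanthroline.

Cadmium is always +2 in its complexes; the cation's ligand charges sum to -1, so the complex cation is 1+.
A 1:1 salt means the anion carries the equal and opposite charge, 1−.
Anion: ligand charges sum to -3; for the ion to be 1−, Ru = +2.

nitratopentakis(pyridine)cadmium(II) difluoro(glycinato)(1,10-phenanthroline)ruthenate(II)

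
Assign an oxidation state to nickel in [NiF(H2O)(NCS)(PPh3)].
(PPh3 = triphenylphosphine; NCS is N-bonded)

No counter-ion: the bracketed complex is neutral.
Ligand charges: 1×PPh3 neutral; 1×H2O neutral; 1×NCS = -1; 1×F = -1; sum -2.
Ni + (-2) = 0 ⇒ Ni is +2.

+2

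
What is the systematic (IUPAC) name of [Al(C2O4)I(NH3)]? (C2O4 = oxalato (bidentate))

ammineiodooxalatoaluminium(III)

There is no counter-ion, so the complex is neutral overall.
Ligand charges: 1×ammine (neutral), 1×oxalato (-2 each), 1×iodo (-1 each); total -3. So Al + (-3) = 0, giving Al = +3.
Ligands are named alphabetically: ammine before iodo before oxalato.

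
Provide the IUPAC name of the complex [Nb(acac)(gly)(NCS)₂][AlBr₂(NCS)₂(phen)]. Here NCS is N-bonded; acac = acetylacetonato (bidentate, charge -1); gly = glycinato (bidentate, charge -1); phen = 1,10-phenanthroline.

(acetylacetonato)(glycinato)diisothiocyanatoniobium(V) dibromodiisothiocyanato(1,10-phenanthroline)aluminate(III)

Both ions are complex: the cation is named first with the plain metal name, the anion second with the -ate form; each ion's ligands are alphabetised independently.
Aluminium is always +3 in its complexes; the anion's ligand charges sum to -4, so the complex anion is 1−.
A 1:1 salt means the cation carries the equal and opposite charge, 1+.
Cation: ligand charges sum to -4; for the ion to be 1+, Nb = +5.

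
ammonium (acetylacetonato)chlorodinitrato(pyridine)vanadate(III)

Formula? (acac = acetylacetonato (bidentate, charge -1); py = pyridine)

Ligands: 1 chloro (Cl, -1), 1 acetylacetonato (acac, -1), 2 nitrato (NO3, -1), 1 pyridine (py, neutral). Ligand charge sum = -4.
Charge balance with ammonium (+1) requires 1 complex ion per 1 ammonium.

NH4[V(acac)Cl(NO3)2(py)]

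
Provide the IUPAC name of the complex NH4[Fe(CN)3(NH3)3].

The 1 ammonium counter-ion carries a total charge of +1, so each complex ion is 1−.
Ligand charges: 3×ammine (neutral), 3×cyano (-1 each); total -3. So Fe + (-3) = 1−, giving Fe = +2.
The complex ion is anionic, so iron takes the -ate form ferrate(II).

ammonium triamminetricyanoferrate(II)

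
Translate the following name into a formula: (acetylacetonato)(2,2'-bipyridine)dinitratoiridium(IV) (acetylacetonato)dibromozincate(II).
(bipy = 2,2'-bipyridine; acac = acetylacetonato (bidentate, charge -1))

Cation [Ir…]: ligand charges -3, Ir(IV) ⇒ ion charge 1+.
Anion [Zn…]: ligand charges -3, Zn(II) ⇒ ion charge 1−.
One 1+ cation balances one 1− anion.

[Ir(acac)(bipy)(NO3)2][Zn(acac)Br2]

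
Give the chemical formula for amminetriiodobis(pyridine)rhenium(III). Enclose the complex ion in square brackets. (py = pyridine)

Ligands: 1 ammine (NH3, neutral), 3 iodo (I, -1), 2 pyridine (py, neutral). Ligand charge sum = -3.
With Re in oxidation state +3, the complex ion is [Re...].

[ReI3(NH3)(py)2]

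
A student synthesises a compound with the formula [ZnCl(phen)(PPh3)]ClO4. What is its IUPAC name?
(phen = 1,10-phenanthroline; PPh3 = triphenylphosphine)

chloro(1,10-phenanthroline)(triphenylphosphine)zinc(II) perchlorate

The 1 perchlorate counter-ion carries a total charge of -1, so each complex ion is 1+.
Ligand charges: 1×1,10-phenanthroline (neutral), 1×chloro (-1 each), 1×triphenylphosphine (neutral); total -1. So Zn + (-1) = 1+, giving Zn = +2.
Ligands are named alphabetically: chloro before phenanthroline before triphenylphosphine.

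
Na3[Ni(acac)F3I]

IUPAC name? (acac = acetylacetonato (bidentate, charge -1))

The 3 sodium counter-ions carry a total charge of +3, so each complex ion is 3−.
Ligand charges: 1×iodo (-1 each), 3×fluoro (-1 each), 1×acetylacetonato (-1 each); total -5. So Ni + (-5) = 3−, giving Ni = +2.
The complex ion is anionic, so nickel takes the -ate form nickelate(II).

sodium (acetylacetonato)trifluoroiodonickelate(II)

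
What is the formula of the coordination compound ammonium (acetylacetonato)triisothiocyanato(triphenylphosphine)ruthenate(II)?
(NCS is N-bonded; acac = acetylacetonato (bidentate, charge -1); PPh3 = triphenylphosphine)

(NH4)2[Ru(acac)(NCS)3(PPh3)]

Ligands: 3 isothiocyanato (NCS, -1), 1 acetylacetonato (acac, -1), 1 triphenylphosphine (PPh3, neutral). Ligand charge sum = -4.
With Ru in oxidation state +2, the complex ion is [Ru...]^2−.
Charge balance with ammonium (+1) requires 1 complex ion per 2 ammonium.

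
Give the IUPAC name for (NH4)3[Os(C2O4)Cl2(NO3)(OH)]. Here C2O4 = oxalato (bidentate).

The 3 ammonium counter-ions carry a total charge of +3, so each complex ion is 3−.
Ligand charges: 1×oxalato (-2 each), 2×chloro (-1 each), 1×nitrato (-1 each), 1×hydroxo (-1 each); total -6. So Os + (-6) = 3−, giving Os = +3.
Ligands are named alphabetically: chloro before hydroxo before nitrato before oxalato.
The complex ion is anionic, so osmium takes the -ate form osmate(III).

ammonium dichlorohydroxonitratooxalatoosmate(III)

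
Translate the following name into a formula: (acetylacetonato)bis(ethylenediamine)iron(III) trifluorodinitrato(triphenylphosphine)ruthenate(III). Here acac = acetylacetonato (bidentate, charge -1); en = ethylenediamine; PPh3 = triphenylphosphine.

Cation [Fe…]: ligand charges -1, Fe(III) ⇒ ion charge 2+.
Anion [Ru…]: ligand charges -5, Ru(III) ⇒ ion charge 2−.
One 2+ cation balances one 2− anion.

[Fe(acac)(en)2][RuF3(NO3)2(PPh3)]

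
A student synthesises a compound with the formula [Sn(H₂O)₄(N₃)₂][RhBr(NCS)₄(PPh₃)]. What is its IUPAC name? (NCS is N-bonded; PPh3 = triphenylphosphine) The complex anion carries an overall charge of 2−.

The complex anion is given as 2−; its ligand charges sum to -5, so Rh = +3.
A 1:1 salt means the cation carries the equal and opposite charge, 2+.
Cation: ligand charges sum to -2; for the ion to be 2+, Sn = +4.

tetraaquadiazidotin(IV) bromotetraisothiocyanato(triphenylphosphine)rhodate(III)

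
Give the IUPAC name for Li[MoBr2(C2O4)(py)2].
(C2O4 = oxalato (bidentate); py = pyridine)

lithium dibromooxalatobis(pyridine)molybdate(III)

The 1 lithium counter-ion carries a total charge of +1, so each complex ion is 1−.
Ligand charges: 1×oxalato (-2 each), 2×pyridine (neutral), 2×bromo (-1 each); total -4. So Mo + (-4) = 1−, giving Mo = +3.
The complex ion is anionic, so molybdenum takes the -ate form molybdate(III).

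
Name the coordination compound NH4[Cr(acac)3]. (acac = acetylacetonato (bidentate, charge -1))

ammonium tris(acetylacetonato)chromate(II)

The 1 ammonium counter-ion carries a total charge of +1, so each complex ion is 1−.
Ligand charges: 3×acetylacetonato (-1 each); total -3. So Cr + (-3) = 1−, giving Cr = +2.
The complex ion is anionic, so chromium takes the -ate form chromate(II).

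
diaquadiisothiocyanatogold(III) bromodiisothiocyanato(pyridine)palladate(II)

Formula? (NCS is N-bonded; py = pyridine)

[Au(H2O)2(NCS)2][PdBr(NCS)2(py)]

Cation [Au…]: ligand charges -2, Au(III) ⇒ ion charge 1+.
Anion [Pd…]: ligand charges -3, Pd(II) ⇒ ion charge 1−.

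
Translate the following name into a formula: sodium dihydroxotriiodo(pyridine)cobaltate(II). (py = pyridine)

Na3[CoI3(OH)2(py)]

Ligands: 2 hydroxo (OH, -1), 3 iodo (I, -1), 1 pyridine (py, neutral). Ligand charge sum = -5.
With Co in oxidation state +2, the complex ion is [Co...]^3−.
Charge balance with sodium (+1) requires 1 complex ion per 3 sodium.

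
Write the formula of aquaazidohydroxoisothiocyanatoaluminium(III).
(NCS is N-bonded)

Ligands: 1 hydroxo (OH, -1), 1 azido (N3, -1), 1 isothiocyanato (NCS, -1), 1 aqua (H2O, neutral). Ligand charge sum = -3.
With Al in oxidation state +3, the complex ion is [Al...].

[Al(H2O)(N3)(NCS)(OH)]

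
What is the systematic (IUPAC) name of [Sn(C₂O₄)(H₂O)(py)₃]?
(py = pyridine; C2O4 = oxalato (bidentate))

aquaoxalatotris(pyridine)tin(II)

There is no counter-ion, so the complex is neutral overall.
Ligand charges: 3×pyridine (neutral), 1×oxalato (-2 each), 1×aqua (neutral); total -2. So Sn + (-2) = 0, giving Sn = +2.
Ligands are named alphabetically: aqua before oxalato before pyridine.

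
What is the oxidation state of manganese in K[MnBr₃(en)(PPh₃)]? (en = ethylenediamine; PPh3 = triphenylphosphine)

1 potassium outside the brackets (+1 each) → the complex ion is 1−.
Ligand charges: 1×en neutral; 3×Br = -3; 1×PPh3 neutral; sum -3.
Mn + (-3) = 1− ⇒ Mn is +2.

+2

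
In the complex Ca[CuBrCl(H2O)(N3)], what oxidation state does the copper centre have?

1 calcium outside the brackets (+2 each) → the complex ion is 2−.
Ligand charges: 1×Br = -1; 1×H2O neutral; 1×Cl = -1; 1×N3 = -1; sum -3.
Cu + (-3) = 2− ⇒ Cu is +1.

+1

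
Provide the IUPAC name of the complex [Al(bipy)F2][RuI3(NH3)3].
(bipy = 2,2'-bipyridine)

(2,2'-bipyridine)difluoroaluminium(III) triamminetriiodoruthenate(II)

Both ions are complex: the cation is named first with the plain metal name, the anion second with the -ate form; each ion's ligands are alphabetised independently.
Aluminium is always +3 in its complexes; the cation's ligand charges sum to -2, so the complex cation is 1+.
A 1:1 salt means the anion carries the equal and opposite charge, 1−.
Anion: ligand charges sum to -3; for the ion to be 1−, Ru = +2.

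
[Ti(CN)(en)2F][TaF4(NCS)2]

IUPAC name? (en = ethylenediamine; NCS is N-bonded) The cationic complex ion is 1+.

The complex cation is given as 1+; its ligand charges sum to -2, so Ti = +3.
A 1:1 salt means the anion carries the equal and opposite charge, 1−.
Anion: ligand charges sum to -6; for the ion to be 1−, Ta = +5.

cyanobis(ethylenediamine)fluorotitanium(III) tetrafluorodiisothiocyanatotantalate(V)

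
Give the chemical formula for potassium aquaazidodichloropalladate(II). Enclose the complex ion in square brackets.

K[PdCl2(H2O)(N3)]

Ligands: 1 azido (N3, -1), 2 chloro (Cl, -1), 1 aqua (H2O, neutral). Ligand charge sum = -3.
With Pd in oxidation state +2, the complex ion is [Pd...]^1−.
Charge balance with potassium (+1) requires 1 complex ion per 1 potassium.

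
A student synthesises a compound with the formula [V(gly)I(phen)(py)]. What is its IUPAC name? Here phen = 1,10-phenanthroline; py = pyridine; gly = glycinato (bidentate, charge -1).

(glycinato)iodo(1,10-phenanthroline)(pyridine)vanadium(II)

There is no counter-ion, so the complex is neutral overall.
Ligand charges: 1×1,10-phenanthroline (neutral), 1×pyridine (neutral), 1×glycinato (-1 each), 1×iodo (-1 each); total -2. So V + (-2) = 0, giving V = +2.
Ligands are named alphabetically: glycinato before iodo before phenanthroline before pyridine.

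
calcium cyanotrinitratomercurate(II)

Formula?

Ca[Hg(CN)(NO3)3]

Ligands: 3 nitrato (NO3, -1), 1 cyano (CN, -1). Ligand charge sum = -4.
Charge balance with calcium (+2) requires 1 complex ion per 1 calcium.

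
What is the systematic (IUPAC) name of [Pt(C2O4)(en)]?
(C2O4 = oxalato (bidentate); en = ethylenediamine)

There is no counter-ion, so the complex is neutral overall.
Ligand charges: 1×oxalato (-2 each), 1×ethylenediamine (neutral); total -2. So Pt + (-2) = 0, giving Pt = +2.
Ligands are named alphabetically: ethylenediamine before oxalato.

(ethylenediamine)oxalatoplatinum(II)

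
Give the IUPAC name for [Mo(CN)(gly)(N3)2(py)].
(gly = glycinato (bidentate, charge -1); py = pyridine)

There is no counter-ion, so the complex is neutral overall.
Ligand charges: 1×glycinato (-1 each), 1×pyridine (neutral), 1×cyano (-1 each), 2×azido (-1 each); total -4. So Mo + (-4) = 0, giving Mo = +4.
Ligands are named alphabetically: azido before cyano before glycinato before pyridine.

diazidocyano(glycinato)(pyridine)molybdenum(IV)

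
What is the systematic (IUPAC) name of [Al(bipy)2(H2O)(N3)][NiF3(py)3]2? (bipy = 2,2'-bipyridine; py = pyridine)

aquaazidobis(2,2'-bipyridine)aluminium(III) trifluorotris(pyridine)nickelate(II)

Both ions are complex: the cation is named first with the plain metal name, the anion second with the -ate form; each ion's ligands are alphabetised independently.
Aluminium is always +3 in its complexes; the cation's ligand charges sum to -1, so the complex cation is 2+.
With 2 anions per cation, each anion must be 2/2 = 1−.
Anion: ligand charges sum to -3; for the ion to be 1−, Ni = +2.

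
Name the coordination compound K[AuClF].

The 1 potassium counter-ion carries a total charge of +1, so each complex ion is 1−.
Ligand charges: 1×chloro (-1 each), 1×fluoro (-1 each); total -2. So Au + (-2) = 1−, giving Au = +1.
The complex ion is anionic, so gold takes the -ate form aurate(I).

potassium chlorofluoroaurate(I)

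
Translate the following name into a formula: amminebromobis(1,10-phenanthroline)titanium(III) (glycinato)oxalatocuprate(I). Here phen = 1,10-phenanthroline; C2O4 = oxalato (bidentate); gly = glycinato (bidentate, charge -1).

Cation [Ti…]: ligand charges -1, Ti(III) ⇒ ion charge 2+.
Anion [Cu…]: ligand charges -3, Cu(I) ⇒ ion charge 2−.
One 2+ cation balances one 2− anion.

[TiBr(NH3)(phen)2][Cu(C2O4)(gly)]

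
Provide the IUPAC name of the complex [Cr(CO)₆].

hexacarbonylchromium(0)

There is no counter-ion, so the complex is neutral overall.
Ligand charges: 6×carbonyl (neutral); total 0. So Cr + (0) = 0, giving Cr = 0.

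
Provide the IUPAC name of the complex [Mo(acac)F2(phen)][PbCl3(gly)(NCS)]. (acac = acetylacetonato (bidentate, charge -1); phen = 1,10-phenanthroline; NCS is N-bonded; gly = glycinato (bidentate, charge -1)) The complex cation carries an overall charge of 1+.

(acetylacetonato)difluoro(1,10-phenanthroline)molybdenum(IV) trichloro(glycinato)isothiocyanatoplumbate(IV)

Both ions are complex: the cation is named first with the plain metal name, the anion second with the -ate form; each ion's ligands are alphabetised independently.
The complex cation is given as 1+; its ligand charges sum to -3, so Mo = +4.
A 1:1 salt means the anion carries the equal and opposite charge, 1−.
Anion: ligand charges sum to -5; for the ion to be 1−, Pb = +4.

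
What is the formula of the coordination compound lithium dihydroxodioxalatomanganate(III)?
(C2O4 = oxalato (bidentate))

Ligands: 2 hydroxo (OH, -1), 2 oxalato (C2O4, -2). Ligand charge sum = -6.
Charge balance with lithium (+1) requires 1 complex ion per 3 lithium.

Li3[Mn(C2O4)2(OH)2]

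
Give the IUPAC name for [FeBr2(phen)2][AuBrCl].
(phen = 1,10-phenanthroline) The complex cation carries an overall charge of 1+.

Both ions are complex: the cation is named first with the plain metal name, the anion second with the -ate form; each ion's ligands are alphabetised independently.
The complex cation is given as 1+; its ligand charges sum to -2, so Fe = +3.
A 1:1 salt means the anion carries the equal and opposite charge, 1−.
Anion: ligand charges sum to -2; for the ion to be 1−, Au = +1.

dibromobis(1,10-phenanthroline)iron(III) bromochloroaurate(I)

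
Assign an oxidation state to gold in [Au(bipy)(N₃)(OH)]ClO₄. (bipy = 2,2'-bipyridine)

1 perchlorate outside the brackets (-1 each) → the complex ion is 1+.
Ligand charges: 1×bipy neutral; 1×OH = -1; 1×N3 = -1; sum -2.
Au + (-2) = 1+ ⇒ Au is +3.

+3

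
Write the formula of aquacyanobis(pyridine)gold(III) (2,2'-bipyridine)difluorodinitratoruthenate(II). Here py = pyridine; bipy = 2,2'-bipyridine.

[Au(CN)(H2O)(py)2][Ru(bipy)F2(NO3)2]

Cation [Au…]: ligand charges -1, Au(III) ⇒ ion charge 2+.
Anion [Ru…]: ligand charges -4, Ru(II) ⇒ ion charge 2−.
One 2+ cation balances one 2− anion.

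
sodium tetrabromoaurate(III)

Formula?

Ligands: 4 bromo (Br, -1). Ligand charge sum = -4.
Charge balance with sodium (+1) requires 1 complex ion per 1 sodium.

Na[AuBr4]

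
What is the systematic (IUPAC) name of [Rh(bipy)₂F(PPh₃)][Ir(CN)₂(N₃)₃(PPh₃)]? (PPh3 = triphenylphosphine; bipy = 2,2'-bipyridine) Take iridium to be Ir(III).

Both ions are complex: the cation is named first with the plain metal name, the anion second with the -ate form; each ion's ligands are alphabetised independently.
Ir is given as +3; the anion's ligand charges sum to -5, so the complex anion is 2−.
A 1:1 salt means the cation carries the equal and opposite charge, 2+.
Cation: ligand charges sum to -1; for the ion to be 2+, Rh = +3.

bis(2,2'-bipyridine)fluoro(triphenylphosphine)rhodium(III) triazidodicyano(triphenylphosphine)iridate(III)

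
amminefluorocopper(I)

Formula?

Ligands: 1 ammine (NH3, neutral), 1 fluoro (F, -1). Ligand charge sum = -1.
With Cu in oxidation state +1, the complex ion is [Cu...].

[CuF(NH3)]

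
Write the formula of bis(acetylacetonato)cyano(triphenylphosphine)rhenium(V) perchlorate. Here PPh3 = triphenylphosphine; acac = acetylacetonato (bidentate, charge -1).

Ligands: 1 cyano (CN, -1), 1 triphenylphosphine (PPh3, neutral), 2 acetylacetonato (acac, -1). Ligand charge sum = -3.
With Re in oxidation state +5, the complex ion is [Re...]^2+.
Charge balance with perchlorate (-1) requires 1 complex ion per 2 perchlorate.

[Re(acac)2(CN)(PPh3)](ClO4)2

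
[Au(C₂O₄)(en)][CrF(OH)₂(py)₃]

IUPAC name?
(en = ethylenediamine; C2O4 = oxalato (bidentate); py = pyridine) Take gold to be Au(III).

Au is given as +3; the cation's ligand charges sum to -2, so the complex cation is 1+.
A 1:1 salt means the anion carries the equal and opposite charge, 1−.
Anion: ligand charges sum to -3; for the ion to be 1−, Cr = +2.

(ethylenediamine)oxalatogold(III) fluorodihydroxotris(pyridine)chromate(II)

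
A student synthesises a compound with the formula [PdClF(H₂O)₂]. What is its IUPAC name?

diaquachlorofluoropalladium(II)

There is no counter-ion, so the complex is neutral overall.
Ligand charges: 2×aqua (neutral), 1×fluoro (-1 each), 1×chloro (-1 each); total -2. So Pd + (-2) = 0, giving Pd = +2.
Ligands are named alphabetically: aqua before chloro before fluoro.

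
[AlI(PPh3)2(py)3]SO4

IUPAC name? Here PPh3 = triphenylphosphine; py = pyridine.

The 1 sulfate counter-ion carries a total charge of -2, so each complex ion is 2+.
Ligand charges: 1×iodo (-1 each), 2×triphenylphosphine (neutral), 3×pyridine (neutral); total -1. So Al + (-1) = 2+, giving Al = +3.
Ligands are named alphabetically: iodo before pyridine before triphenylphosphine.

iodotris(pyridine)bis(triphenylphosphine)aluminium(III) sulfate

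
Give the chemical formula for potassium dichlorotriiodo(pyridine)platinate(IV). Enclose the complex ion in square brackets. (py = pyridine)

Ligands: 3 iodo (I, -1), 1 pyridine (py, neutral), 2 chloro (Cl, -1). Ligand charge sum = -5.
With Pt in oxidation state +4, the complex ion is [Pt...]^1−.
Charge balance with potassium (+1) requires 1 complex ion per 1 potassium.

K[PtCl2I3(py)]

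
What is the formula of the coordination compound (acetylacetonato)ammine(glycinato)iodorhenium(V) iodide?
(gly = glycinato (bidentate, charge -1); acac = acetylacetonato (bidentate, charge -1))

[Re(acac)(gly)I(NH3)]I2

Ligands: 1 glycinato (gly, -1), 1 ammine (NH3, neutral), 1 acetylacetonato (acac, -1), 1 iodo (I, -1). Ligand charge sum = -3.
Charge balance with iodide (-1) requires 1 complex ion per 2 iodide.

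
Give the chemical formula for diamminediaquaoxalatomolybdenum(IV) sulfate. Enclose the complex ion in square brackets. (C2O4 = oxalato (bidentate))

Ligands: 2 ammine (NH3, neutral), 2 aqua (H2O, neutral), 1 oxalato (C2O4, -2). Ligand charge sum = -2.
With Mo in oxidation state +4, the complex ion is [Mo...]^2+.
Charge balance with sulfate (-2) requires 1 complex ion per 1 sulfate.

[Mo(C2O4)(H2O)2(NH3)2]SO4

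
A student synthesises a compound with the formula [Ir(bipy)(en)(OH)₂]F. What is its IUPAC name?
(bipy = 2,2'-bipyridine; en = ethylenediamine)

The 1 fluoride counter-ion carries a total charge of -1, so each complex ion is 1+.
Ligand charges: 1×2,2'-bipyridine (neutral), 1×ethylenediamine (neutral), 2×hydroxo (-1 each); total -2. So Ir + (-2) = 1+, giving Ir = +3.
Ligands are named alphabetically: bipyridine before ethylenediamine before hydroxo.

(2,2'-bipyridine)(ethylenediamine)dihydroxoiridium(III) fluoride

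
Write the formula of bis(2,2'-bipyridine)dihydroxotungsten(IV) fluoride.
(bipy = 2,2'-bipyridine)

Ligands: 2 hydroxo (OH, -1), 2 2,2'-bipyridine (bipy, neutral). Ligand charge sum = -2.
Charge balance with fluoride (-1) requires 1 complex ion per 2 fluoride.

[W(bipy)2(OH)2]F2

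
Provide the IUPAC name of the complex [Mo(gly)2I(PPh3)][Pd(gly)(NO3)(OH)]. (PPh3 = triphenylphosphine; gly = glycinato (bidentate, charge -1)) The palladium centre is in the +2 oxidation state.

bis(glycinato)iodo(triphenylphosphine)molybdenum(IV) (glycinato)hydroxonitratopalladate(II)

Pd is given as +2; the anion's ligand charges sum to -3, so the complex anion is 1−.
A 1:1 salt means the cation carries the equal and opposite charge, 1+.
Cation: ligand charges sum to -3; for the ion to be 1+, Mo = +4.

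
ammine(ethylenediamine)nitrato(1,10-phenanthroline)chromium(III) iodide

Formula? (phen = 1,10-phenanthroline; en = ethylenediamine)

[Cr(en)(NH3)(NO3)(phen)]I2

Ligands: 1 nitrato (NO3, -1), 1 1,10-phenanthroline (phen, neutral), 1 ethylenediamine (en, neutral), 1 ammine (NH3, neutral). Ligand charge sum = -1.
With Cr in oxidation state +3, the complex ion is [Cr...]^2+.
Charge balance with iodide (-1) requires 1 complex ion per 2 iodide.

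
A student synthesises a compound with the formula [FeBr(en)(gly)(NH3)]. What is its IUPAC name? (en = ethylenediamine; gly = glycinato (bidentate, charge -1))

There is no counter-ion, so the complex is neutral overall.
Ligand charges: 1×ethylenediamine (neutral), 1×ammine (neutral), 1×glycinato (-1 each), 1×bromo (-1 each); total -2. So Fe + (-2) = 0, giving Fe = +2.
Ligands are named alphabetically: ammine before bromo before ethylenediamine before glycinato.

amminebromo(ethylenediamine)(glycinato)iron(II)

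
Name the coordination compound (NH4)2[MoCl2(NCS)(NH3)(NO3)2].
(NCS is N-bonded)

The 2 ammonium counter-ions carry a total charge of +2, so each complex ion is 2−.
Ligand charges: 2×nitrato (-1 each), 1×isothiocyanato (-1 each), 1×ammine (neutral), 2×chloro (-1 each); total -5. So Mo + (-5) = 2−, giving Mo = +3.
The complex ion is anionic, so molybdenum takes the -ate form molybdate(III).

ammonium amminedichloroisothiocyanatodinitratomolybdate(III)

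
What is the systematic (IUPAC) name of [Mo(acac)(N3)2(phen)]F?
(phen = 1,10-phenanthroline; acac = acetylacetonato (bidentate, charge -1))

(acetylacetonato)diazido(1,10-phenanthroline)molybdenum(IV) fluoride

The 1 fluoride counter-ion carries a total charge of -1, so each complex ion is 1+.
Ligand charges: 2×azido (-1 each), 1×1,10-phenanthroline (neutral), 1×acetylacetonato (-1 each); total -3. So Mo + (-3) = 1+, giving Mo = +4.
Ligands are named alphabetically: acetylacetonato before azido before phenanthroline.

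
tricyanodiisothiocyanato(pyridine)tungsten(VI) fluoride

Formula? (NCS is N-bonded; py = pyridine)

[W(CN)3(NCS)2(py)]F

Ligands: 3 cyano (CN, -1), 2 isothiocyanato (NCS, -1), 1 pyridine (py, neutral). Ligand charge sum = -5.
Charge balance with fluoride (-1) requires 1 complex ion per 1 fluoride.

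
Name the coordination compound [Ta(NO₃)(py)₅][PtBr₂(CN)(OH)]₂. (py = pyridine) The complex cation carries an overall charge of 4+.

nitratopentakis(pyridine)tantalum(V) dibromocyanohydroxoplatinate(II)

Both ions are complex: the cation is named first with the plain metal name, the anion second with the -ate form; each ion's ligands are alphabetised independently.
The complex cation is given as 4+; its ligand charges sum to -1, so Ta = +5.
With 2 anions per cation, each anion must be 4/2 = 2−.
Anion: ligand charges sum to -4; for the ion to be 2−, Pt = +2.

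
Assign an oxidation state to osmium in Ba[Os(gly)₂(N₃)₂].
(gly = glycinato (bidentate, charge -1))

+2

1 barium outside the brackets (+2 each) → the complex ion is 2−.
Ligand charges: 2×gly = -2; 2×N3 = -2; sum -4.
Os + (-4) = 2− ⇒ Os is +2.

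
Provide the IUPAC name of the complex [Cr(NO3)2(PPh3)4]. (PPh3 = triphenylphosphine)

dinitratotetrakis(triphenylphosphine)chromium(II)

There is no counter-ion, so the complex is neutral overall.
Ligand charges: 4×triphenylphosphine (neutral), 2×nitrato (-1 each); total -2. So Cr + (-2) = 0, giving Cr = +2.
Ligands are named alphabetically: nitrato before triphenylphosphine.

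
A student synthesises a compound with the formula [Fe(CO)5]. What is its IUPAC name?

There is no counter-ion, so the complex is neutral overall.
Ligand charges: 5×carbonyl (neutral); total 0. So Fe + (0) = 0, giving Fe = 0.

pentacarbonyliron(0)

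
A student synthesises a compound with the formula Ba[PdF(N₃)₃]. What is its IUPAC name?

barium triazidofluoropalladate(II)

The 1 barium counter-ion carries a total charge of +2, so each complex ion is 2−.
Ligand charges: 1×fluoro (-1 each), 3×azido (-1 each); total -4. So Pd + (-4) = 2−, giving Pd = +2.
Ligands are named alphabetically: azido before fluoro.
The complex ion is anionic, so palladium takes the -ate form palladate(II).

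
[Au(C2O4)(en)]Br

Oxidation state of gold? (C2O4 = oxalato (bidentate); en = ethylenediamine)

+3

1 bromide outside the brackets (-1 each) → the complex ion is 1+.
Ligand charges: 1×C2O4 = -2; 1×en neutral; sum -2.
Au + (-2) = 1+ ⇒ Au is +3.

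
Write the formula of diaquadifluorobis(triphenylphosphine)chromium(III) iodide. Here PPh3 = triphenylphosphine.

[CrF2(H2O)2(PPh3)2]I

Ligands: 2 aqua (H2O, neutral), 2 triphenylphosphine (PPh3, neutral), 2 fluoro (F, -1). Ligand charge sum = -2.
Charge balance with iodide (-1) requires 1 complex ion per 1 iodide.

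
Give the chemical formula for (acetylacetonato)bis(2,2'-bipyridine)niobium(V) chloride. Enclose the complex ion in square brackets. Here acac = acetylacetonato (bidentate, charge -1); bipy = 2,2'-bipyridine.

Ligands: 1 acetylacetonato (acac, -1), 2 2,2'-bipyridine (bipy, neutral). Ligand charge sum = -1.
With Nb in oxidation state +5, the complex ion is [Nb...]^4+.
Charge balance with chloride (-1) requires 1 complex ion per 4 chloride.

[Nb(acac)(bipy)2]Cl4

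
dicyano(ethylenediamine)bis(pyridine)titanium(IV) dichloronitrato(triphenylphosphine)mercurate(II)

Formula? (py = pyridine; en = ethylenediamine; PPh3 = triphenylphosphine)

Cation [Ti…]: ligand charges -2, Ti(IV) ⇒ ion charge 2+.
Anion [Hg…]: ligand charges -3, Hg(II) ⇒ ion charge 1−.
One 2+ cation requires 2 of the 1− anion.

[Ti(CN)2(en)(py)2][HgCl2(NO3)(PPh3)]2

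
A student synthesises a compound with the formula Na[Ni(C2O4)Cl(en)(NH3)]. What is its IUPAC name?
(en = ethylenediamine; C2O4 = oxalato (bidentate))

The 1 sodium counter-ion carries a total charge of +1, so each complex ion is 1−.
Ligand charges: 1×ethylenediamine (neutral), 1×chloro (-1 each), 1×ammine (neutral), 1×oxalato (-2 each); total -3. So Ni + (-3) = 1−, giving Ni = +2.
The complex ion is anionic, so nickel takes the -ate form nickelate(II).

sodium amminechloro(ethylenediamine)oxalatonickelate(II)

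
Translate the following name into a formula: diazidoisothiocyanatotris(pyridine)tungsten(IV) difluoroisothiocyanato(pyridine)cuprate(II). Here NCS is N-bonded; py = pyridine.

[W(N3)2(NCS)(py)3][CuF2(NCS)(py)]

Cation [W…]: ligand charges -3, W(IV) ⇒ ion charge 1+.
Anion [Cu…]: ligand charges -3, Cu(II) ⇒ ion charge 1−.
One 1+ cation balances one 1− anion.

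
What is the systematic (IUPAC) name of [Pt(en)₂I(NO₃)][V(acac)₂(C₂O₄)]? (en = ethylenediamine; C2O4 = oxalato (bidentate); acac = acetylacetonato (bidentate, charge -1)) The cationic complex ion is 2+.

bis(ethylenediamine)iodonitratoplatinum(IV) bis(acetylacetonato)oxalatovanadate(II)

The complex cation is given as 2+; its ligand charges sum to -2, so Pt = +4.
A 1:1 salt means the anion carries the equal and opposite charge, 2−.
Anion: ligand charges sum to -4; for the ion to be 2−, V = +2.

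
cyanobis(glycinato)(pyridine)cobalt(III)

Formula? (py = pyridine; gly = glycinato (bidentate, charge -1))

[Co(CN)(gly)2(py)]

Ligands: 1 pyridine (py, neutral), 1 cyano (CN, -1), 2 glycinato (gly, -1). Ligand charge sum = -3.
With Co in oxidation state +3, the complex ion is [Co...].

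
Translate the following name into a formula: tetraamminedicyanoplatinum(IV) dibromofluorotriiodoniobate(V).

[Pt(CN)2(NH3)4][NbBr2FI3]2

Cation [Pt…]: ligand charges -2, Pt(IV) ⇒ ion charge 2+.
Anion [Nb…]: ligand charges -6, Nb(V) ⇒ ion charge 1−.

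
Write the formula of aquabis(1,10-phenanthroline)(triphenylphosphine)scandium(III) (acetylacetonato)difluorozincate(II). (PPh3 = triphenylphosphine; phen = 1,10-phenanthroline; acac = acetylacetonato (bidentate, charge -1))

Cation [Sc…]: ligand charges 0, Sc(III) ⇒ ion charge 3+.
Anion [Zn…]: ligand charges -3, Zn(II) ⇒ ion charge 1−.
One 3+ cation requires 3 of the 1− anion.

[Sc(H2O)(phen)2(PPh3)][Zn(acac)F2]3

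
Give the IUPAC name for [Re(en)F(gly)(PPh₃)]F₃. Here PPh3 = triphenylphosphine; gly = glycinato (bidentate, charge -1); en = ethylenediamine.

The 3 fluoride counter-ions carry a total charge of -3, so each complex ion is 3+.
Ligand charges: 1×fluoro (-1 each), 1×triphenylphosphine (neutral), 1×glycinato (-1 each), 1×ethylenediamine (neutral); total -2. So Re + (-2) = 3+, giving Re = +5.
Ligands are named alphabetically: ethylenediamine before fluoro before glycinato before triphenylphosphine.

(ethylenediamine)fluoro(glycinato)(triphenylphosphine)rhenium(V) fluoride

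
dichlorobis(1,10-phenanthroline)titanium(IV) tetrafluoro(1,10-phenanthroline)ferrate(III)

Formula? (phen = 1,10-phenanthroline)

[TiCl2(phen)2][FeF4(phen)]2

Cation [Ti…]: ligand charges -2, Ti(IV) ⇒ ion charge 2+.
Anion [Fe…]: ligand charges -4, Fe(III) ⇒ ion charge 1−.
One 2+ cation requires 2 of the 1− anion.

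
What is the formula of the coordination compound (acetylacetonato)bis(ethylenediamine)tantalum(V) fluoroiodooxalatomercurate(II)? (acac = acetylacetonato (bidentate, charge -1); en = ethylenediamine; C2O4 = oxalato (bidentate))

[Ta(acac)(en)2][Hg(C2O4)FI]2

Cation [Ta…]: ligand charges -1, Ta(V) ⇒ ion charge 4+.
Anion [Hg…]: ligand charges -4, Hg(II) ⇒ ion charge 2−.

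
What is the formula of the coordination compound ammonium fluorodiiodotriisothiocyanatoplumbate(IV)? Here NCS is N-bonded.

(NH4)2[PbFI2(NCS)3]

Ligands: 1 fluoro (F, -1), 3 isothiocyanato (NCS, -1), 2 iodo (I, -1). Ligand charge sum = -6.
With Pb in oxidation state +4, the complex ion is [Pb...]^2−.
Charge balance with ammonium (+1) requires 1 complex ion per 2 ammonium.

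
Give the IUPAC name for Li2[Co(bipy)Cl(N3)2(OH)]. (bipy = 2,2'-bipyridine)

The 2 lithium counter-ions carry a total charge of +2, so each complex ion is 2−.
Ligand charges: 1×2,2'-bipyridine (neutral), 2×azido (-1 each), 1×chloro (-1 each), 1×hydroxo (-1 each); total -4. So Co + (-4) = 2−, giving Co = +2.
Ligands are named alphabetically: azido before bipyridine before chloro before hydroxo.
The complex ion is anionic, so cobalt takes the -ate form cobaltate(II).

lithium diazido(2,2'-bipyridine)chlorohydroxocobaltate(II)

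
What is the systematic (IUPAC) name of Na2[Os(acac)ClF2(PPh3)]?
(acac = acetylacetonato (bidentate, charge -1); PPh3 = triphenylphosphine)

sodium (acetylacetonato)chlorodifluoro(triphenylphosphine)osmate(II)

The 2 sodium counter-ions carry a total charge of +2, so each complex ion is 2−.
Ligand charges: 1×acetylacetonato (-1 each), 1×chloro (-1 each), 2×fluoro (-1 each), 1×triphenylphosphine (neutral); total -4. So Os + (-4) = 2−, giving Os = +2.
Ligands are named alphabetically: acetylacetonato before chloro before fluoro before triphenylphosphine.
The complex ion is anionic, so osmium takes the -ate form osmate(II).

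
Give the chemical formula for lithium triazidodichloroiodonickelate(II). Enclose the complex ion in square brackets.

Ligands: 3 azido (N3, -1), 2 chloro (Cl, -1), 1 iodo (I, -1). Ligand charge sum = -6.
With Ni in oxidation state +2, the complex ion is [Ni...]^4−.
Charge balance with lithium (+1) requires 1 complex ion per 4 lithium.

Li4[NiCl2I(N3)3]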